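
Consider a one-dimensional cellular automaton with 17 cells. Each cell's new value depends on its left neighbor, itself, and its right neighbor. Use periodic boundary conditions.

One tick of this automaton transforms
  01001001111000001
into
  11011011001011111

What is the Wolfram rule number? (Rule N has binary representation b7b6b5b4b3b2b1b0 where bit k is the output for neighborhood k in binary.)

111

position 8: 111 → 0  (bit 7 = 0)
position 10: 110 → 1  (bit 6 = 1)
position 0: 101 → 1  (bit 5 = 1)
position 2: 100 → 0  (bit 4 = 0)
position 7: 011 → 1  (bit 3 = 1)
position 1: 010 → 1  (bit 2 = 1)
position 3: 001 → 1  (bit 1 = 1)
position 12: 000 → 1  (bit 0 = 1)
bits b7..b0 = 01101111 = 111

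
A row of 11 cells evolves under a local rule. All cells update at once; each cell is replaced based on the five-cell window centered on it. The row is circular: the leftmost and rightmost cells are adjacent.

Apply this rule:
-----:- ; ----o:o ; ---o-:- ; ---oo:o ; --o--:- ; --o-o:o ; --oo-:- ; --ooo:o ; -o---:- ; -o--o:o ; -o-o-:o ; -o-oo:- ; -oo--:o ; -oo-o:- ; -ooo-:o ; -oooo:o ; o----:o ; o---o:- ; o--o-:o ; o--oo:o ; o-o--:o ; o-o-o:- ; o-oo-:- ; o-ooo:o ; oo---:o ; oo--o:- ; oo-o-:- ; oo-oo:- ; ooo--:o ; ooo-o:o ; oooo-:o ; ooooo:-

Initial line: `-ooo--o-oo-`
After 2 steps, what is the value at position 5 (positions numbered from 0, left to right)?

oooo-oo--o-
oooo--o-oo-
position 5 holds -

-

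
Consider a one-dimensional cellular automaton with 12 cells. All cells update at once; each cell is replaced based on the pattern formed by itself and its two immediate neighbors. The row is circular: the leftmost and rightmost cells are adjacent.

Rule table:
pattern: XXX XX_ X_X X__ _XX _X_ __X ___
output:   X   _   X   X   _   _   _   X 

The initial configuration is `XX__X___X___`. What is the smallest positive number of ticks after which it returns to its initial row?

__X__XX__XX_
X__X___X___X
_X__XX__XX__
__X___X___XX
X__XX__XX___
_X___X___XX_
__XX__XX___X
X___X___XX__
_XX__XX___X_
___X___XX__X
XX__XX___X__
__X___XX__X_
X__XX___X__X
_X___XX__X__
__XX___X__XX
X___XX__X___
_XX___X__XX_
___XX__X___X
XX___X__XX__
__XX__X___X_
X___X__XX__X
_XX__X___X__
___X__XX__XX
XX__X___X___

24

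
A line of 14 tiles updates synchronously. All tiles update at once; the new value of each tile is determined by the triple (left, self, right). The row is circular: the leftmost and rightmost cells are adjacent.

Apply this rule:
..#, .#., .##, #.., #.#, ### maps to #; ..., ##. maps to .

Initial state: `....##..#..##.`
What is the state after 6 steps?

...##.######.#
#.##.######.##
.##.######.###
##.######.###.
#.######.###.#
.######.###.##

.######.###.##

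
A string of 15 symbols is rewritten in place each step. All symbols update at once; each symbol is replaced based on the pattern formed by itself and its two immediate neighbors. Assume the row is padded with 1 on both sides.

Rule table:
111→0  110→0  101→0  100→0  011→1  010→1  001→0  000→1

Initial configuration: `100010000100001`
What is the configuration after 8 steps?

001010110101101
001010100101001
001010100101001  (fixed point — unchanged through step 8)

001010100101001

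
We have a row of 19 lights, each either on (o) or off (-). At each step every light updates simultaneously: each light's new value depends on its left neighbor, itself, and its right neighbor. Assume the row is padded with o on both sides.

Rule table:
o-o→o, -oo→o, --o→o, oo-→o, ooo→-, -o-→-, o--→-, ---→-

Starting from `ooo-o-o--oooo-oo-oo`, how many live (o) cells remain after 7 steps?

11

step 1: --oo-o--oo--oooooo-
step 2: -oooo--ooo-oo----oo
step 3: oo--o-oo-oooo---oo-
step 4: -o-o-ooooo--o--oooo
step 5: o-o-oo---o-o--oo---
step 6: oo-ooo--o-o--ooo--o
step 7: -ooo-o-o-o--oo-o-oo
count of o: 11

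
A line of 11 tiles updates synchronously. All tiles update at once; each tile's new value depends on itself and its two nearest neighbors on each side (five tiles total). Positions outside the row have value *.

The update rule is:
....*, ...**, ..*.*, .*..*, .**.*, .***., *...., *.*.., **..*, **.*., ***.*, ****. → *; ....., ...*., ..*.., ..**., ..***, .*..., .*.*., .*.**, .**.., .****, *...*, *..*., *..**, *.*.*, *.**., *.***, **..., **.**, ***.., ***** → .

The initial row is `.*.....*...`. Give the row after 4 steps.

**.*.*....*
***..*.***.
.*.*.*..**.
*....**..*.

*....**..*.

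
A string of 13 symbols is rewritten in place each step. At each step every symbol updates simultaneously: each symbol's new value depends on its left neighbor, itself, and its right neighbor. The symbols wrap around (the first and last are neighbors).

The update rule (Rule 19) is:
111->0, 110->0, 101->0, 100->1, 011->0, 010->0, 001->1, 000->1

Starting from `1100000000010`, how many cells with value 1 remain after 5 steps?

0011111111100
1100000000011
0011111111100  (repeats step 1; period 2)
step 5: 0011111111100
count of 1: 9

9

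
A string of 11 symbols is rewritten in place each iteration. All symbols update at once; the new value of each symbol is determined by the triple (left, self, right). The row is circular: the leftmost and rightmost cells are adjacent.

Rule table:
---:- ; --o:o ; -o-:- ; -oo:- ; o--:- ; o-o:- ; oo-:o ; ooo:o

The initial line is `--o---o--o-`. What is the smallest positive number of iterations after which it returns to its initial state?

-o---o--o--
o---o--o---
---o--o---o
--o--o---o-
-o--o---o--
o--o---o---
--o---o---o
-o---o---o-
o---o---o--
---o---o--o
--o---o--o-

11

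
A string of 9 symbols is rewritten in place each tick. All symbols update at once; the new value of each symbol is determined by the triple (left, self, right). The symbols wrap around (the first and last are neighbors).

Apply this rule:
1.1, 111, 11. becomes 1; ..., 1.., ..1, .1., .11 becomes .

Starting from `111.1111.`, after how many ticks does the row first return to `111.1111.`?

9

.111.1111
1.111.111
11.111.11
111.111.1
1111.111.
.1111.111
1.1111.11
11.1111.1
111.1111.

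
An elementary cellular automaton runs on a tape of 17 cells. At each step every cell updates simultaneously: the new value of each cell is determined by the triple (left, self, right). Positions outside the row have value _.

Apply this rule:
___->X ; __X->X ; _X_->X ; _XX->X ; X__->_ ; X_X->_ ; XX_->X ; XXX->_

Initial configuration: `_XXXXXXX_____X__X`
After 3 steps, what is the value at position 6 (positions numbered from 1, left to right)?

XX_____X_XXXXX_XX
XX_XXXXX_X___X_XX
XX_X___X_X_XXX_XX
position 6 holds _

_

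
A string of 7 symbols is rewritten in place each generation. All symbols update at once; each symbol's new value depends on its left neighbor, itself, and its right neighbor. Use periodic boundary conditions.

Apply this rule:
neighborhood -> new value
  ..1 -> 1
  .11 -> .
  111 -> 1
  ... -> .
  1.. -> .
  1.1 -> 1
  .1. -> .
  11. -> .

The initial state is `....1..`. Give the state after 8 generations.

...1...

generation 1: ...1...
generation 2: ..1....
generation 3: .1.....
generation 4: 1......
generation 5: ......1
generation 6: .....1.
generation 7: ....1..  (repeats generation 0; period 7)
generation 8: ...1...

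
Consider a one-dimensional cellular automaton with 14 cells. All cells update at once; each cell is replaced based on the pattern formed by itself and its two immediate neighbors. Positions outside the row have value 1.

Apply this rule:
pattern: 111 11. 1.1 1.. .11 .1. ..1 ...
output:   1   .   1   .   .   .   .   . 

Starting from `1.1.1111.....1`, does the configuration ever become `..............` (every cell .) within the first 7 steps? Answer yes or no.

.1.1.11.......
1.1.1.........
.1.1..........
1.1...........
.1............
1.............
..............
all cells are . at step 7

yes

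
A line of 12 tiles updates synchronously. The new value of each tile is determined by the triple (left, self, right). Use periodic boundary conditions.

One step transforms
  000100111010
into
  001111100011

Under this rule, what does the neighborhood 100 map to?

At position 4 the neighborhood is 100; the next row has 1 there.

1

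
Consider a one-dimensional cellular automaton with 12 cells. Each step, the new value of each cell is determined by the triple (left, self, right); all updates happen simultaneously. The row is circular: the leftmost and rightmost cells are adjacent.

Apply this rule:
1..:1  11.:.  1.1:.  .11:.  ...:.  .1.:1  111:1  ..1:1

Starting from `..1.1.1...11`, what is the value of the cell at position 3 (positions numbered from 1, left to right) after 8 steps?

111.1.11.1..
.1..1....111
.11111..1.1.
1.111.111.11
...1...1...1
1.111.111.11  (repeats step 4; period 2)
step 8: 1.111.111.11
position 3 holds 1

1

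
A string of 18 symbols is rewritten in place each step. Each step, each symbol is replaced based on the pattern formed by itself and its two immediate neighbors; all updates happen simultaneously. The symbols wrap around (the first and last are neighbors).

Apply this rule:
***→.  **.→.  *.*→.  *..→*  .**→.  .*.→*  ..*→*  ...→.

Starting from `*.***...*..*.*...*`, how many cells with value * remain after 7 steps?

4

.....*.*****.**.*.
....**..........**
*..*..*........*..
********......****
........*....*....
.......***..***...
......*...**...*..
count of *: 4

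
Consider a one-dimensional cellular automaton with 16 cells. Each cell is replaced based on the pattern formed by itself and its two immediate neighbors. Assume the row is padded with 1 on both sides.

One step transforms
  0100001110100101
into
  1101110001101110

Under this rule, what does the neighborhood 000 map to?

At position 3 the neighborhood is 000; the next row has 1 there.

1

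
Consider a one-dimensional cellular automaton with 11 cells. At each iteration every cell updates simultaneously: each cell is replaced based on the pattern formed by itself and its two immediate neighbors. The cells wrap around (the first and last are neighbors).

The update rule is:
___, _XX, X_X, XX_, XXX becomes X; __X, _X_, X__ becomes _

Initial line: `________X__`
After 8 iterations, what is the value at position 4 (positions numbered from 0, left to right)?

XXXXXXX___X
XXXXXXX_X_X
XXXXXXXX_XX
XXXXXXXXXXX
XXXXXXXXXXX  (fixed point — unchanged through iteration 8)
position 4 holds X

X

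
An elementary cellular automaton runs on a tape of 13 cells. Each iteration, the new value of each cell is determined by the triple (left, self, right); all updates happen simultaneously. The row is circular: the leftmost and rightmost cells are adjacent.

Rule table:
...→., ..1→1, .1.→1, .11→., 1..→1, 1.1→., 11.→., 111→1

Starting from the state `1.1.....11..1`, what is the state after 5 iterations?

iteration 1: ..11...1..11.
iteration 2: .1..1.1111..1
iteration 3: .1111..11.111
iteration 4: ..11.11....1.
iteration 5: .1.....1..111

.1.....1..111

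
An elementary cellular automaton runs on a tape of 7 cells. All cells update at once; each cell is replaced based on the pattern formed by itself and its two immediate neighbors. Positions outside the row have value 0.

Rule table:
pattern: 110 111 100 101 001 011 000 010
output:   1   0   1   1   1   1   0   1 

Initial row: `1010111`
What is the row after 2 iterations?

1111101
1000111

1000111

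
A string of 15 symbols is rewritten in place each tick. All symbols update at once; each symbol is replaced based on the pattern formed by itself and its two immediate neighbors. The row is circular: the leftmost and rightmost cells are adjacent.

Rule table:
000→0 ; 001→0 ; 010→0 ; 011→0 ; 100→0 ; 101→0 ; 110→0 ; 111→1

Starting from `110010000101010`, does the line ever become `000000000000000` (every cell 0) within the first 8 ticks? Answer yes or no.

yes

000000000000000
all cells are 0 at tick 1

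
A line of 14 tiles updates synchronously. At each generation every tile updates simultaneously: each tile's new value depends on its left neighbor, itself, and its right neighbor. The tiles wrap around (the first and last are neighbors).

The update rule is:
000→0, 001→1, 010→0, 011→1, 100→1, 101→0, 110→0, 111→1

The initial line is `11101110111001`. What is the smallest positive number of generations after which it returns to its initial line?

14

11001100110111
10111011100111
00110011011111
11101110011110
11001101111100
10111001111011
00110111110011
11100111101110
11011111001100
10011110111011
01111100110011
01111011101110
11110011001101
11101110111001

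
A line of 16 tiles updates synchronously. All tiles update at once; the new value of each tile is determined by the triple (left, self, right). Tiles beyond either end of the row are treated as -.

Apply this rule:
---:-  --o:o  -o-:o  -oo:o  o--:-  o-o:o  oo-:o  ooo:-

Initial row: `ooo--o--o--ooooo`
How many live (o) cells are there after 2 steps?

o-o-oo-oo-oo---o
oooooooooooo--oo
count of o: 14

14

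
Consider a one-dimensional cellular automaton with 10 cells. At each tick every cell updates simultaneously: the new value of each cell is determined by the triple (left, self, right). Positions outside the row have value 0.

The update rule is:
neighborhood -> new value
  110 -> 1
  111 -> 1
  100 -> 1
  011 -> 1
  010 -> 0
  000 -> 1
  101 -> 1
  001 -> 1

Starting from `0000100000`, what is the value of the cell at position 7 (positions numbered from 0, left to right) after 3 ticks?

1

tick 1: 1111011111
tick 2: 1111111111
tick 3: 1111111111
position 7 holds 1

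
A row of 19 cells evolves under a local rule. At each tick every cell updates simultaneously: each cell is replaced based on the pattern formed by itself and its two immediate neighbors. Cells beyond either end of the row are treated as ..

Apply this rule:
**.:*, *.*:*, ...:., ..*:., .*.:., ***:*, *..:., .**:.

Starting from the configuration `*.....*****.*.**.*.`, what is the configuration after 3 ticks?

.........*****.*...

tick 1: .......*****.*.**..
tick 2: ........*****.*.*..
tick 3: .........*****.*...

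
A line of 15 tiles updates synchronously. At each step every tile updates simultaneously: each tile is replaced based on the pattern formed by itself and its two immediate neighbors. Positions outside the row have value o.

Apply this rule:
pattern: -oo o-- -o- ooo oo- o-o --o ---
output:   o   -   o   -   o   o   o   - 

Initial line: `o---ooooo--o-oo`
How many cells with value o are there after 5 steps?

o--oo---o-oooo-
o-ooo--oooo--oo
ooo-o-oo--o-oo-
--oooooo-oooooo
-oo----ooo-----
count of o: 5

5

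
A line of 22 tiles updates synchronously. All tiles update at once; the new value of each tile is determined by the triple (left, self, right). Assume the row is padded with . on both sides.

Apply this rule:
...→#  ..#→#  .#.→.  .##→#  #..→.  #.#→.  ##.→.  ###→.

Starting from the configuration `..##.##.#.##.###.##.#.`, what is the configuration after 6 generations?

..###..##..##..##..#..

###..#....#..#...#....
#...#..###..#..##..###
..##..##...#..##..##..
###..##..##..##..##..#
#...##..##..##..##..#.
..###..##..##..##..#..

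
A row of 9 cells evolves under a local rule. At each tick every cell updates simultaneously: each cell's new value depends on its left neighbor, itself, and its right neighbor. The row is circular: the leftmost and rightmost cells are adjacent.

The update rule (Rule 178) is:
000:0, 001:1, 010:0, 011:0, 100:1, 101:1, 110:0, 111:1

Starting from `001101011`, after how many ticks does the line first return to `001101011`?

tick 1: 110010100
tick 2: 001101011

2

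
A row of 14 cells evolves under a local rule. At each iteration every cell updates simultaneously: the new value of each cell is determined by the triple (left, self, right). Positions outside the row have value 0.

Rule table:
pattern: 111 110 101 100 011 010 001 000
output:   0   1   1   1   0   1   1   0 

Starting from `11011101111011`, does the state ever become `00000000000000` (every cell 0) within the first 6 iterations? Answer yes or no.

01100110001101
10111011010111
11001101111001
01110110001111
10011011010001
11101101111011
iteration 6 is 11101101111011, still not uniform 0

no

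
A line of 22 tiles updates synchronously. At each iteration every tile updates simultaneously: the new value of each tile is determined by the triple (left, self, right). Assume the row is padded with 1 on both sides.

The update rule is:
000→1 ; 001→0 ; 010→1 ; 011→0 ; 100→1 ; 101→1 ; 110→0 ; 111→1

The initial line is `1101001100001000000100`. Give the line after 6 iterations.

1011100011101111110110
0101011001010111101001
1111100101111011011100
1111010110110100101010
1110111001001110111111
1101010101100101011111

1101010101100101011111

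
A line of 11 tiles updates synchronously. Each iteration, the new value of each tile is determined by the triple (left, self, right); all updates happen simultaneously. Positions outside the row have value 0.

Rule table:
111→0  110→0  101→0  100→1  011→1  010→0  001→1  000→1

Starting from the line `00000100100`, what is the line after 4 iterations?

11000001000

11111011011
10000010010
01111101101
11000001000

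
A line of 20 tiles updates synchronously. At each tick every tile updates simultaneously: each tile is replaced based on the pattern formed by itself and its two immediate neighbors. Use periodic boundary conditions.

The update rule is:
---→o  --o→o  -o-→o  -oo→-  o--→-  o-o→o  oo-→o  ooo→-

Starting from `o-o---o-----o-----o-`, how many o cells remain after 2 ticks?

ooo-ooo-ooooo-oooooo
--oo--oo----oo------
count of o: 6

6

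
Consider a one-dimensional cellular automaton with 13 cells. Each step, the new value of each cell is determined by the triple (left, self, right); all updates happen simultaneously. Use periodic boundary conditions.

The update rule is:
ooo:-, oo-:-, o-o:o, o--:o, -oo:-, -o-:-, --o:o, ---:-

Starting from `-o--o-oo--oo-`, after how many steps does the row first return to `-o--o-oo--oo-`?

2

o-oo-o--oo--o
-o--o-oo--oo-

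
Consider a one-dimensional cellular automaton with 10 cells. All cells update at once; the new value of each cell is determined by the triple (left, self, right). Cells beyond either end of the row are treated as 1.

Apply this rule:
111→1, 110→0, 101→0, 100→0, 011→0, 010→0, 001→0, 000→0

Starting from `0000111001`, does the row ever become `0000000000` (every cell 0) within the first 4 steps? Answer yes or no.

yes

step 1: 0000010000
step 2: 0000000000
all cells are 0 at step 2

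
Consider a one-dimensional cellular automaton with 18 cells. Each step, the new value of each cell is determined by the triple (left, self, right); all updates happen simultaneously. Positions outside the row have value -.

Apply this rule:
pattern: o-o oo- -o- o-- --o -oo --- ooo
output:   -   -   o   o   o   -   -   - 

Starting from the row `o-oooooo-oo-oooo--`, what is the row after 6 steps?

oo-ooo-----ooo-ooo

step 1: o---------------o-
step 2: oo-------------ooo
step 3: --o-----------o---
step 4: -ooo---------ooo--
step 5: o---o-------o---o-
step 6: oo-ooo-----ooo-ooo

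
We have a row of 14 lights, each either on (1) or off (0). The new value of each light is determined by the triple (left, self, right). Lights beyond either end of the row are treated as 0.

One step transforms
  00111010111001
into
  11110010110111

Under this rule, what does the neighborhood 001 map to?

At position 1 the neighborhood is 001; the next row has 1 there.

1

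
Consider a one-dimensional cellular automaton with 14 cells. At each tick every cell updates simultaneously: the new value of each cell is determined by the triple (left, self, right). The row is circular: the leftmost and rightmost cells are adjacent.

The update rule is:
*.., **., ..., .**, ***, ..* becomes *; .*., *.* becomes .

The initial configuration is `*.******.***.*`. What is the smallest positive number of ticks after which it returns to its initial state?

1

tick 1: *.******.***.*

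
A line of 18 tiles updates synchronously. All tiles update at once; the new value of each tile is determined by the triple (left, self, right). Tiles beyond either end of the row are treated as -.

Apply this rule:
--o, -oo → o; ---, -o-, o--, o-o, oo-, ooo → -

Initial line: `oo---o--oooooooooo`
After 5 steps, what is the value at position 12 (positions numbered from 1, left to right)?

-

o---o--oo---------
---o--oo----------
--o--oo-----------
-o--oo------------
o--oo-------------
position 12 holds -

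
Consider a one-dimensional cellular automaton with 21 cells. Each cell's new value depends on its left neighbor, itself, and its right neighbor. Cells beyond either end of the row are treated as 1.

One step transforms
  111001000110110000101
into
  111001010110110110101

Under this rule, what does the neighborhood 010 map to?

1

At position 5 the neighborhood is 010; the next row has 1 there.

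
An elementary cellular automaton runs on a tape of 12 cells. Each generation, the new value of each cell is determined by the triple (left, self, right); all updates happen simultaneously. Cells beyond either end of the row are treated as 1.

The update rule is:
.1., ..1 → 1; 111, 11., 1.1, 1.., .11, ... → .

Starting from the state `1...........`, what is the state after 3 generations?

...........1
..........1.
.........11.

.........11.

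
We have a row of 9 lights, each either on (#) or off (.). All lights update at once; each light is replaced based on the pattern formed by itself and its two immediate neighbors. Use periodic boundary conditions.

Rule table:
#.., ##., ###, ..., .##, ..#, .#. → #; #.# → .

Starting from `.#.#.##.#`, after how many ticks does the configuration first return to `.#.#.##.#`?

1

.#.#.##.#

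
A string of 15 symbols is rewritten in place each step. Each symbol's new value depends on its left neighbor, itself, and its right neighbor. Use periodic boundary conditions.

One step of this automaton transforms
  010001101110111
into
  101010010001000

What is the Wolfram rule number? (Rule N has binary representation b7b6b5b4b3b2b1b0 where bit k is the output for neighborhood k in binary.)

position 9: 111 → 0  (bit 7 = 0)
position 6: 110 → 0  (bit 6 = 0)
position 0: 101 → 1  (bit 5 = 1)
position 2: 100 → 1  (bit 4 = 1)
position 5: 011 → 0  (bit 3 = 0)
position 1: 010 → 0  (bit 2 = 0)
position 4: 001 → 1  (bit 1 = 1)
position 3: 000 → 0  (bit 0 = 0)
bits b7..b0 = 00110010 = 50

50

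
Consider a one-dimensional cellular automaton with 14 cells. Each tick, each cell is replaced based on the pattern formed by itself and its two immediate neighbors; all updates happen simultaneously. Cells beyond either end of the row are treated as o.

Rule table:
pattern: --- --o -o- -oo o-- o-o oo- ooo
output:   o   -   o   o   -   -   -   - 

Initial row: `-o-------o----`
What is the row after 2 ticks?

-o-ooooo-o-oo-
-o-o-----o-o--

-o-o-----o-o--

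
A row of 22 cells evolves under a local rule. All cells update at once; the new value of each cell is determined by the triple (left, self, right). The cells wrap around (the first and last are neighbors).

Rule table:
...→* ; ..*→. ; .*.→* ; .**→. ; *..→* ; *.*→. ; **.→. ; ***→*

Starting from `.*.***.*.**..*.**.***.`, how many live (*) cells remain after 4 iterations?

.*..*..*...*.*.....*.*
.**.**.***.*.*****.*.*
........*..*..***..*.*
*******.**.**..*.*.*.*
count of *: 15

15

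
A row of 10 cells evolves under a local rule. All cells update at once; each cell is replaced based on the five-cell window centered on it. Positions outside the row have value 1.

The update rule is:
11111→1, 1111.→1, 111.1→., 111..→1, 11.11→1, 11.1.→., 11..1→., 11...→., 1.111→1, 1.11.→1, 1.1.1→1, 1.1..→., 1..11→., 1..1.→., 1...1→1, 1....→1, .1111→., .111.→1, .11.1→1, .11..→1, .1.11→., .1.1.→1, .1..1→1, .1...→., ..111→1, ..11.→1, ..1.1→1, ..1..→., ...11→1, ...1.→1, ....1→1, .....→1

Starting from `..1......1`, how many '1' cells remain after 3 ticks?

....111111
.1111.1111
11.1.11.11
count of 1: 7

7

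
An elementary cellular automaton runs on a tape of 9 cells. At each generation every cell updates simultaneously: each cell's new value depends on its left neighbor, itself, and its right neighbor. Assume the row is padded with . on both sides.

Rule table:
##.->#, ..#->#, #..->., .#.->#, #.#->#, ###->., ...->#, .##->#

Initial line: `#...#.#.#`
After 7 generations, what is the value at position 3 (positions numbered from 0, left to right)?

.

#.#######
###.....#
#.#.#####
#####...#
#...#.###
#.#####.#
###...###
position 3 holds .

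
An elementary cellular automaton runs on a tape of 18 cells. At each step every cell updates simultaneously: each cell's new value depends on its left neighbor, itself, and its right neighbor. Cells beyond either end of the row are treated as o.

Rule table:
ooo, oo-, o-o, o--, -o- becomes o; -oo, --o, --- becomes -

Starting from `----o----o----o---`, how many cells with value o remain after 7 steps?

o---oo---oo---oo--
oo---oo---oo---oo-
ooo---oo---oo---oo
oooo---oo---oo---o
ooooo---oo---oo---
oooooo---oo---oo--
ooooooo---oo---oo-
count of o: 11

11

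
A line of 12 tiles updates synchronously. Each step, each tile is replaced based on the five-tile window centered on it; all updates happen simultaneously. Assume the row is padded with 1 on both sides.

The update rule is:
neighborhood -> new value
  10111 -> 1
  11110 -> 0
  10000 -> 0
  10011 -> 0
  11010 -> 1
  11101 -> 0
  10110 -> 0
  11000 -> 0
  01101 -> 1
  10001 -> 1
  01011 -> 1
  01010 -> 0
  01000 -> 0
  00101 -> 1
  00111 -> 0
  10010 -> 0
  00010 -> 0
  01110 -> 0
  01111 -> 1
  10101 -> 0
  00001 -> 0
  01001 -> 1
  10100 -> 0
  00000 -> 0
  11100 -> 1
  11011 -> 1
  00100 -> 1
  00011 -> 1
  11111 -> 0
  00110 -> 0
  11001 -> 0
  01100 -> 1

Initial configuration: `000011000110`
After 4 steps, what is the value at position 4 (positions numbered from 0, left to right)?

1

000101011011
010100101111
100010111100
101011110100
position 4 holds 1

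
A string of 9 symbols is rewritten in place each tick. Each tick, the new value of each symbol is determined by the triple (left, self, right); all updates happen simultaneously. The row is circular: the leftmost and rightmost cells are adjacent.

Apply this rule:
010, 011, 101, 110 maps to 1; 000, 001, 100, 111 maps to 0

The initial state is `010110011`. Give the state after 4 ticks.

tick 1: 111110011
tick 2: 000010010
tick 3: 000010010  (fixed point — unchanged through tick 4)

000010010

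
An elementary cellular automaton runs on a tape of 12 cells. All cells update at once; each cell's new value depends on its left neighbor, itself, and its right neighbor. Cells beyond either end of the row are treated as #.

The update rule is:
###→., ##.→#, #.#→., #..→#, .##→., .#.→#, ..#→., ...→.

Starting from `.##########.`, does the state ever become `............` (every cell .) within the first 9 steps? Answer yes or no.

no

..........#.
#.........#.
##........#.
.##.......#.
..##......#.
#..##.....#.
##..##....#.
.##..##...#.
..##..##..#.
step 9 is ..##..##..#., still not uniform .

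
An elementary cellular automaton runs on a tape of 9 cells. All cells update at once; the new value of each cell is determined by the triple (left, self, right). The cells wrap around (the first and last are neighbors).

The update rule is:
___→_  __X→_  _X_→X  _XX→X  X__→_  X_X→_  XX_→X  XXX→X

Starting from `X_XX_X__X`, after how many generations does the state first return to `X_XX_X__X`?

generation 1: X_XX_X__X

1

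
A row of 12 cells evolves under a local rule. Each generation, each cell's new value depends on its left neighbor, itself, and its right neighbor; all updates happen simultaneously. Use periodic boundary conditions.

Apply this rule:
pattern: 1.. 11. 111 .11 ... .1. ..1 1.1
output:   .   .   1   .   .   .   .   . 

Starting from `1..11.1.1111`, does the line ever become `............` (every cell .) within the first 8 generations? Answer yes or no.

.........111
..........1.
............
all cells are . at generation 3

yes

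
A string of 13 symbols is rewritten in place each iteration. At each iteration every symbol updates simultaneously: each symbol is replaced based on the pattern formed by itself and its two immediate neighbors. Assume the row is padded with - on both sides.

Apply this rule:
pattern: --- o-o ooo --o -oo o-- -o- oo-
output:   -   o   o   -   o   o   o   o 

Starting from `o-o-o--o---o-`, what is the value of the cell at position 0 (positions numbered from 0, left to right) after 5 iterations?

iteration 1: oooooo-oo--oo
iteration 2: oooooooooo-oo
iteration 3: ooooooooooooo
iteration 4: ooooooooooooo  (fixed point — unchanged through iteration 5)
position 0 holds o

o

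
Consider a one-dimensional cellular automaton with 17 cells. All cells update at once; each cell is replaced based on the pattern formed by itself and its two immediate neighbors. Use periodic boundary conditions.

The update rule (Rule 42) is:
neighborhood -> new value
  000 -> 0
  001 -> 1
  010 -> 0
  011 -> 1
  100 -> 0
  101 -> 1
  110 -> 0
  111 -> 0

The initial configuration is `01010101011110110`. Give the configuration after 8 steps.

step 1: 10101010110001100
step 2: 01010101100011001
step 3: 10101011000110010
step 4: 01010110001100101
step 5: 10101100011001010
step 6: 01011000110010101
step 7: 10110001100101010
step 8: 01100011001010101

01100011001010101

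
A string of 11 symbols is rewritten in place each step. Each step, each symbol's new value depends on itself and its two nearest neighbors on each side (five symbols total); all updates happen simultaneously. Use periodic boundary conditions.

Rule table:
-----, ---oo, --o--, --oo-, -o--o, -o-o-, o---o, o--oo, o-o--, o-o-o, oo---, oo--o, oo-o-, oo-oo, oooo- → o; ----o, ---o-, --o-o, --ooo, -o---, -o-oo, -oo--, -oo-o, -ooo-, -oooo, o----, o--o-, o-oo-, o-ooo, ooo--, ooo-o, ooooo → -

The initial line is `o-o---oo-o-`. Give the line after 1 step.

ooo-ooo-ooo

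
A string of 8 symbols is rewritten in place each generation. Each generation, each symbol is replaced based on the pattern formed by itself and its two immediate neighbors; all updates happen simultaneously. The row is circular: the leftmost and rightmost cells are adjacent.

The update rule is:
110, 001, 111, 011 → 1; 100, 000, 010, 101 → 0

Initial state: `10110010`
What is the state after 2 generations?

00110100
01110000

01110000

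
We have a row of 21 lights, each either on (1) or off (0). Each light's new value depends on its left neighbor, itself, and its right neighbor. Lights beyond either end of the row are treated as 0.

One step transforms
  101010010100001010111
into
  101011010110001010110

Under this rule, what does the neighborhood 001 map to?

At position 6 the neighborhood is 001; the next row has 0 there.

0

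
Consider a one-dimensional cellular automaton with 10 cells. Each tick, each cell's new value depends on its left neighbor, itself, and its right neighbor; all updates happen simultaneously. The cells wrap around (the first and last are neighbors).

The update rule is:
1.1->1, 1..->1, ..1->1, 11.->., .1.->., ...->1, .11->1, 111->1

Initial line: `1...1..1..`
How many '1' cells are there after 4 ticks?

7

.111.11.11
111.11.11.
11.11.11.1
1.11.11.11
count of 1: 7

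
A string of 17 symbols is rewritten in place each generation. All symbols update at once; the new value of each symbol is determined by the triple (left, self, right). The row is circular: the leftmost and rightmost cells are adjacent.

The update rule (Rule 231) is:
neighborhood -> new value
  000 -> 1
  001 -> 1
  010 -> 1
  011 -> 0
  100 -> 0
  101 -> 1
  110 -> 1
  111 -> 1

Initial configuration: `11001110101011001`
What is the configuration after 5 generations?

11101111011111111

generation 1: 11010111111101010
generation 2: 01111011111111111
generation 3: 10111101111111111
generation 4: 11011110111111111
generation 5: 11101111011111111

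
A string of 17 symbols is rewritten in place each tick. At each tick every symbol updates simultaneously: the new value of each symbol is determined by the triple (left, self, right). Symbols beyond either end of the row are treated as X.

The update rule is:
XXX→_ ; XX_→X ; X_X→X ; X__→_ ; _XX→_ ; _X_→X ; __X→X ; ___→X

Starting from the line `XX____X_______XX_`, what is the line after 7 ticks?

_X_XXXX_XXXXXX_XX
XXX___XX_____XX__
__X_XX_X_XXXX_X_X
_XXX_XXXX___XXXX_
X__XX___X_XX___XX
X_X_X_XXXX_X_XX__
XXXXXX___XXXX_X_X

XXXXXX___XXXX_X_X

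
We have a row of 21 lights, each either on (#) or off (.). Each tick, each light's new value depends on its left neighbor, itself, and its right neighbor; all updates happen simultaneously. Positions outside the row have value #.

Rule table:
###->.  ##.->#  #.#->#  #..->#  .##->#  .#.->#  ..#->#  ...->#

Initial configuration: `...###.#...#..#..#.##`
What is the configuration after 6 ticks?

...###.............##

tick 1: ####.###############.
tick 2: ...###.............##
tick 3: ####.###############.  (repeats tick 1; period 2)
tick 6: ...###.............##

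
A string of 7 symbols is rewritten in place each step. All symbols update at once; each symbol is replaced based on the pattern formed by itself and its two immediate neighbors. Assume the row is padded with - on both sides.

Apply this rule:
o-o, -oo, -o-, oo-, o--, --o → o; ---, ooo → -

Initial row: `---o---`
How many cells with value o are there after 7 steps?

step 1: --ooo--
step 2: -oo-oo-
step 3: ooooooo
step 4: o-----o
step 5: oo---oo
step 6: ooo-ooo
step 7: o-ooo-o
count of o: 5

5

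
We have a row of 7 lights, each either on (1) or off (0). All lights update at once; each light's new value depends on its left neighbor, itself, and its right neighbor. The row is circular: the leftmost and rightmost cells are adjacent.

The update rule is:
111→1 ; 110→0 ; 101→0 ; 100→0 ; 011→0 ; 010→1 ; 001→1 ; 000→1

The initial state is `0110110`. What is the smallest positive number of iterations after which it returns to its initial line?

1000000
1011111
0001111
0110110

4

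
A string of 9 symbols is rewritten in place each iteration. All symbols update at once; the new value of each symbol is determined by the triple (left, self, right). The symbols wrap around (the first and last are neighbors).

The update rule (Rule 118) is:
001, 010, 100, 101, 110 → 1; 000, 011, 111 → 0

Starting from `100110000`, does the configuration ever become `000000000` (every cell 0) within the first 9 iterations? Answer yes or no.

no

111011001
001101110
010110011
111011101
001100110
010111011
111001101
001110110
010011011
iteration 9 is 010011011, still not uniform 0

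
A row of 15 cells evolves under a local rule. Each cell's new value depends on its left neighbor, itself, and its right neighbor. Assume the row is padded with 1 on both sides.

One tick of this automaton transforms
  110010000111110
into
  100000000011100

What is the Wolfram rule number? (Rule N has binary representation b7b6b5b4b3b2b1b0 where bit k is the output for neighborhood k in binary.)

position 0: 111 → 1  (bit 7 = 1)
position 1: 110 → 0  (bit 6 = 0)
position 14: 101 → 0  (bit 5 = 0)
position 2: 100 → 0  (bit 4 = 0)
position 9: 011 → 0  (bit 3 = 0)
position 4: 010 → 0  (bit 2 = 0)
position 3: 001 → 0  (bit 1 = 0)
position 6: 000 → 0  (bit 0 = 0)
bits b7..b0 = 10000000 = 128

128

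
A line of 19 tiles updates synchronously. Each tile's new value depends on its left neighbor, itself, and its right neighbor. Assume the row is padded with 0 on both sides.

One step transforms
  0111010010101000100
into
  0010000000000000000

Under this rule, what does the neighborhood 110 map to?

0

At position 3 the neighborhood is 110; the next row has 0 there.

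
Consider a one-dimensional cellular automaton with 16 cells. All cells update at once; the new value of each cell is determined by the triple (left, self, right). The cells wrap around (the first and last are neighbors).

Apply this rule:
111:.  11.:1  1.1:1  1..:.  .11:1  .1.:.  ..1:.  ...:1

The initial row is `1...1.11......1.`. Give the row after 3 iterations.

iteration 1: ..1..111.1111..1
iteration 2: .....1.111..1...
iteration 3: 1111..11.1....11

1111..11.1....11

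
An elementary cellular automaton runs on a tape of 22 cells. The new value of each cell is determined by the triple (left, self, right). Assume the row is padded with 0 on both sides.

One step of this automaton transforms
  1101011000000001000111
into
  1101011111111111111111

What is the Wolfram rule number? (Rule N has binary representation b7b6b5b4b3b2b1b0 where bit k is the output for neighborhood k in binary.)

position 20: 111 → 1  (bit 7 = 1)
position 1: 110 → 1  (bit 6 = 1)
position 2: 101 → 0  (bit 5 = 0)
position 7: 100 → 1  (bit 4 = 1)
position 0: 011 → 1  (bit 3 = 1)
position 3: 010 → 1  (bit 2 = 1)
position 14: 001 → 1  (bit 1 = 1)
position 8: 000 → 1  (bit 0 = 1)
bits b7..b0 = 11011111 = 223

223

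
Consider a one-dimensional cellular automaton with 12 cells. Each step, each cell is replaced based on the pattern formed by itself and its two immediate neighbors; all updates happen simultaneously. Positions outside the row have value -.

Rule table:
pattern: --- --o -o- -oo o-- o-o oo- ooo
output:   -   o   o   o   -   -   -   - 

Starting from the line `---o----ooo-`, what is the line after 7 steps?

--oo---oo---
-oo---oo----
oo---oo-----
o---oo------
o--oo-------
o-oo--------
o-o---------

o-o---------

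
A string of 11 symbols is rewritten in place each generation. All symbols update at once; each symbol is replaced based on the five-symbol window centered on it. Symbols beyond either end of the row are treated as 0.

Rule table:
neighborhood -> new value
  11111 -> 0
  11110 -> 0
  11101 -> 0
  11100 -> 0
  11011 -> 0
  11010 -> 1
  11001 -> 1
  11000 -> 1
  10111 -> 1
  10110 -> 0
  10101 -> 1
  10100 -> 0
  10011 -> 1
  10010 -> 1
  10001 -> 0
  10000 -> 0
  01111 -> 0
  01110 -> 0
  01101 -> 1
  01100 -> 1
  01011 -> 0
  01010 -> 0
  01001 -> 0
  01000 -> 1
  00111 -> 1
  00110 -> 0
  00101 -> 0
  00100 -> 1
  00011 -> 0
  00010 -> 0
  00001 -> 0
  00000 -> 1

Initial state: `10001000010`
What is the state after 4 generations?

01100001111

11001100011
01110110001
01000011001
01100001111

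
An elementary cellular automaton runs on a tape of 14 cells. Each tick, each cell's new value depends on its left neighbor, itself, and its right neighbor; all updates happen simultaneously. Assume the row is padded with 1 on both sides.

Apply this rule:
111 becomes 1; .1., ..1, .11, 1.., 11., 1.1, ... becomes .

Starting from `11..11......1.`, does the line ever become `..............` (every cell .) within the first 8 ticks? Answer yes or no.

tick 1: 1.............
tick 2: ..............
all cells are . at tick 2

yes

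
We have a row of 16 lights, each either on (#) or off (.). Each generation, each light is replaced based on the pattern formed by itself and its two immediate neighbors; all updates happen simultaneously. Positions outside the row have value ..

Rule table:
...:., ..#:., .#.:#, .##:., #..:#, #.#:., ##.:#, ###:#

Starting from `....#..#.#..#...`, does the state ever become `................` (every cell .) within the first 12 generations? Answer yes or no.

no

generation 1: ....##.#.##.##..
generation 2: .....#.#..#..##.
generation 3: .....#.##.##..##
generation 4: .....#..#..##..#
generation 5: .....##.##..##.#
generation 6: ......#..##..#.#
generation 7: ......##..##.#.#
generation 8: .......##..#.#.#
generation 9: ........##.#.#.#
generation 10: .........#.#.#.#
generation 11: .........#.#.#.#  (fixed point — unchanged through generation 12)
generation 12 is .........#.#.#.#, still not uniform .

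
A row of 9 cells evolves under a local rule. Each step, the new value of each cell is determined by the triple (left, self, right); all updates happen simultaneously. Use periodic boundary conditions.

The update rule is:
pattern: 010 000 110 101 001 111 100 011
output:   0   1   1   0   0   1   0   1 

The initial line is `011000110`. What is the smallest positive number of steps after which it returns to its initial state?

2

step 1: 011010110
step 2: 011000110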